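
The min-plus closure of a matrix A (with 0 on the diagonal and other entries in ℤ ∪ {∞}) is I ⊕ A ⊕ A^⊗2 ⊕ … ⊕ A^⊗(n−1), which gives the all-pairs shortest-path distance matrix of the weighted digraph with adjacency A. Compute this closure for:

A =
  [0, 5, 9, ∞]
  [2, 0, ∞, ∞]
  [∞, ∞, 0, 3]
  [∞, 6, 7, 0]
Closure =
  [0, 5, 9, 12]
  [2, 0, 11, 14]
  [11, 9, 0, 3]
  [8, 6, 7, 0]

This is the Floyd-Warshall all-pairs shortest-path computation. For each intermediate vertex k = 0, 1, …, 3, update dist[i][j] ← min(dist[i][j], dist[i][k] + dist[k][j]). The final matrix gives, for each (i, j), the minimum total weight of any directed path from i to j (possibly empty when i = j).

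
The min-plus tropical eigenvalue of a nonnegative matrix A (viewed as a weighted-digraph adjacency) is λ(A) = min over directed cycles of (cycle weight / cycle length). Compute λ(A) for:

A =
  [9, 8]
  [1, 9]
λ(A) = 9/2

Enumerate directed cycles and compute their means (weight / length). Sample:
  cycle 0 → 0: weight = 9, length = 1, mean = 9/1 ≈ 9.000
  cycle 1 → 1: weight = 9, length = 1, mean = 9/1 ≈ 9.000
  cycle 0 → 1 → 0: weight = 9, length = 2, mean = 9/2 ≈ 4.500
  cycle 1 → 0 → 1: weight = 9, length = 2, mean = 9/2 ≈ 4.500
Minimum mean = 4.500, attained e.g. along the cycle 0 → 1 → 0 with weight 9 and length 2. So λ(A) = 9/2 = 9/2.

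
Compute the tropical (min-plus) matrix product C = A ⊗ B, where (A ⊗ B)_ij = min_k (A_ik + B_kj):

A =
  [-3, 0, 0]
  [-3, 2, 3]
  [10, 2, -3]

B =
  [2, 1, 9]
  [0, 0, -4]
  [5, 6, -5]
A ⊗ B =
  [-1, -2, -5]
  [-1, -2, -2]
  [2, 2, -8]

Apply the min-plus product entry-by-entry:
  C[0][0] = min over k of (A[0][0] + B[0][0] = -3 + 2 = -1, A[0][1] + B[1][0] = 0 + 0 = 0, A[0][2] + B[2][0] = 0 + 5 = 5) = -1 (attained at k = 0)
  C[0][1] = min over k of (A[0][0] + B[0][1] = -3 + 1 = -2, A[0][1] + B[1][1] = 0 + 0 = 0, A[0][2] + B[2][1] = 0 + 6 = 6) = -2 (attained at k = 0)
  C[0][2] = min over k of (A[0][0] + B[0][2] = -3 + 9 = 6, A[0][1] + B[1][2] = 0 + -4 = -4, A[0][2] + B[2][2] = 0 + -5 = -5) = -5 (attained at k = 2)
  C[1][0] = min over k of (A[1][0] + B[0][0] = -3 + 2 = -1, A[1][1] + B[1][0] = 2 + 0 = 2, A[1][2] + B[2][0] = 3 + 5 = 8) = -1 (attained at k = 0)
  C[1][1] = min over k of (A[1][0] + B[0][1] = -3 + 1 = -2, A[1][1] + B[1][1] = 2 + 0 = 2, A[1][2] + B[2][1] = 3 + 6 = 9) = -2 (attained at k = 0)
  C[1][2] = min over k of (A[1][0] + B[0][2] = -3 + 9 = 6, A[1][1] + B[1][2] = 2 + -4 = -2, A[1][2] + B[2][2] = 3 + -5 = -2) = -2 (attained at k = 1)
  C[2][0] = min over k of (A[2][0] + B[0][0] = 10 + 2 = 12, A[2][1] + B[1][0] = 2 + 0 = 2, A[2][2] + B[2][0] = -3 + 5 = 2) = 2 (attained at k = 1)
  C[2][1] = min over k of (A[2][0] + B[0][1] = 10 + 1 = 11, A[2][1] + B[1][1] = 2 + 0 = 2, A[2][2] + B[2][1] = -3 + 6 = 3) = 2 (attained at k = 1)
  C[2][2] = min over k of (A[2][0] + B[0][2] = 10 + 9 = 19, A[2][1] + B[1][2] = 2 + -4 = -2, A[2][2] + B[2][2] = -3 + -5 = -8) = -8 (attained at k = 2)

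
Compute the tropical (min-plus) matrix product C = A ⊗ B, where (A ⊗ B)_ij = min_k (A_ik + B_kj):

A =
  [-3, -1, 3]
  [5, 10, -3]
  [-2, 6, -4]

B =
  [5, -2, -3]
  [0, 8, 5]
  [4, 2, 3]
A ⊗ B =
  [-1, -5, -6]
  [1, -1, 0]
  [0, -4, -5]

Apply the min-plus product entry-by-entry:
  C[0][0] = min over k of (A[0][0] + B[0][0] = -3 + 5 = 2, A[0][1] + B[1][0] = -1 + 0 = -1, A[0][2] + B[2][0] = 3 + 4 = 7) = -1 (attained at k = 1)
  C[0][1] = min over k of (A[0][0] + B[0][1] = -3 + -2 = -5, A[0][1] + B[1][1] = -1 + 8 = 7, A[0][2] + B[2][1] = 3 + 2 = 5) = -5 (attained at k = 0)
  C[0][2] = min over k of (A[0][0] + B[0][2] = -3 + -3 = -6, A[0][1] + B[1][2] = -1 + 5 = 4, A[0][2] + B[2][2] = 3 + 3 = 6) = -6 (attained at k = 0)
  C[1][0] = min over k of (A[1][0] + B[0][0] = 5 + 5 = 10, A[1][1] + B[1][0] = 10 + 0 = 10, A[1][2] + B[2][0] = -3 + 4 = 1) = 1 (attained at k = 2)
  C[1][1] = min over k of (A[1][0] + B[0][1] = 5 + -2 = 3, A[1][1] + B[1][1] = 10 + 8 = 18, A[1][2] + B[2][1] = -3 + 2 = -1) = -1 (attained at k = 2)
  C[1][2] = min over k of (A[1][0] + B[0][2] = 5 + -3 = 2, A[1][1] + B[1][2] = 10 + 5 = 15, A[1][2] + B[2][2] = -3 + 3 = 0) = 0 (attained at k = 2)
  C[2][0] = min over k of (A[2][0] + B[0][0] = -2 + 5 = 3, A[2][1] + B[1][0] = 6 + 0 = 6, A[2][2] + B[2][0] = -4 + 4 = 0) = 0 (attained at k = 2)
  C[2][1] = min over k of (A[2][0] + B[0][1] = -2 + -2 = -4, A[2][1] + B[1][1] = 6 + 8 = 14, A[2][2] + B[2][1] = -4 + 2 = -2) = -4 (attained at k = 0)
  C[2][2] = min over k of (A[2][0] + B[0][2] = -2 + -3 = -5, A[2][1] + B[1][2] = 6 + 5 = 11, A[2][2] + B[2][2] = -4 + 3 = -1) = -5 (attained at k = 0)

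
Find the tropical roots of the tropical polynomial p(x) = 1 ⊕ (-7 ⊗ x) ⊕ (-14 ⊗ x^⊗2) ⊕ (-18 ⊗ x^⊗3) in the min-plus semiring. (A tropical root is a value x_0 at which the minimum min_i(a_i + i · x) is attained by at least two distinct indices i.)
Roots: {4, 7, 8}

Each tropical root is a break point of the lower envelope of the lines y = a_i + i · x (there are 4 lines, with slopes 0, 1, ..., 3). Only the lines that attain the minimum somewhere contribute to roots; other lines are dominated. Here the surviving (envelope) indices are i = 3, i = 2, i = 1, i = 0.
Intersections between consecutive envelope lines give the roots: for adjacent envelope indices i < j the intersection is x = (a_i − a_j) / (j − i). Reading off the sorted break points: {4, 7, 8}.
Verification: at each break x_0, at least two indices attain the minimum of min_i(a_i + i · x_0).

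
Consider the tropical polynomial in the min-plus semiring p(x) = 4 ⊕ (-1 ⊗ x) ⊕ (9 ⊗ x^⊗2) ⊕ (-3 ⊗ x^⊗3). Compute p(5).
p(5) = 4

A tropical monomial a ⊗ x^⊗i evaluates to a + i · x. Evaluating each term at x = 5:
  Term 0 contributes 4 + 0 · 5 = 4
  Term 1 contributes -1 + 1 · 5 = 4
  Term 2 contributes 9 + 2 · 5 = 19
  Term 3 contributes -3 + 3 · 5 = 12
p(5) = ⊕ of these = min[4, 4, 19, 12] = 4.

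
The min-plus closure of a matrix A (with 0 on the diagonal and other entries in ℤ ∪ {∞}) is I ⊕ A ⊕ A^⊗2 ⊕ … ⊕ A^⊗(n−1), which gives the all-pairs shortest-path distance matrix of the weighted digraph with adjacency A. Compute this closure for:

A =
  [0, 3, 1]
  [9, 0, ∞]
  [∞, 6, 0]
Closure =
  [0, 3, 1]
  [9, 0, 10]
  [15, 6, 0]

This is the Floyd-Warshall all-pairs shortest-path computation. For each intermediate vertex k = 0, 1, …, 2, update dist[i][j] ← min(dist[i][j], dist[i][k] + dist[k][j]). The final matrix gives, for each (i, j), the minimum total weight of any directed path from i to j (possibly empty when i = j).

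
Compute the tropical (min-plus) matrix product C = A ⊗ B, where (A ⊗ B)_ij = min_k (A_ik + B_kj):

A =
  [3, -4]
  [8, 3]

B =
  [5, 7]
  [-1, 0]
A ⊗ B =
  [-5, -4]
  [2, 3]

Apply the min-plus product entry-by-entry:
  C[0][0] = min over k of (A[0][0] + B[0][0] = 3 + 5 = 8, A[0][1] + B[1][0] = -4 + -1 = -5) = -5 (attained at k = 1)
  C[0][1] = min over k of (A[0][0] + B[0][1] = 3 + 7 = 10, A[0][1] + B[1][1] = -4 + 0 = -4) = -4 (attained at k = 1)
  C[1][0] = min over k of (A[1][0] + B[0][0] = 8 + 5 = 13, A[1][1] + B[1][0] = 3 + -1 = 2) = 2 (attained at k = 1)
  C[1][1] = min over k of (A[1][0] + B[0][1] = 8 + 7 = 15, A[1][1] + B[1][1] = 3 + 0 = 3) = 3 (attained at k = 1)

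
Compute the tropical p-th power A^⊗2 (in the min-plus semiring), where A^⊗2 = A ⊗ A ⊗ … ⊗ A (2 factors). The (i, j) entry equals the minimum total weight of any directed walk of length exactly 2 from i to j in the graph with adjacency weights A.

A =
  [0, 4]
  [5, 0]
A^⊗2 =
  [0, 4]
  [5, 0]

Each entry (A^⊗2)_ij equals the minimum over all length-2 walks i = v_0 → v_1 → … → v_2 = j of Σ_t A[v_t][v_{t+1}]. For example, for (i, j) = (0, 1) we minimise over 2 possible intermediate vertex sequences; the minimum is 4, attained along the walk 0 → 0 → 1.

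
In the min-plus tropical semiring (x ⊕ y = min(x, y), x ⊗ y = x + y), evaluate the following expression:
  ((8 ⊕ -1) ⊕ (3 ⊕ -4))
((8 ⊕ -1) ⊕ (3 ⊕ -4)) = -4

Expand innermost to outermost. Recall ⊕ takes the minimum of its arguments and ⊗ takes their sum. Working out the expression ((8 ⊕ -1) ⊕ (3 ⊕ -4)) gives -4.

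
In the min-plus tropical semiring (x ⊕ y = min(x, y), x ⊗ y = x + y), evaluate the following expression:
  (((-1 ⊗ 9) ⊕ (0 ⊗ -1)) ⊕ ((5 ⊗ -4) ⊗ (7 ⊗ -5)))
(((-1 ⊗ 9) ⊕ (0 ⊗ -1)) ⊕ ((5 ⊗ -4) ⊗ (7 ⊗ -5))) = -1

Expand innermost to outermost. Recall ⊕ takes the minimum of its arguments and ⊗ takes their sum. Working out the expression (((-1 ⊗ 9) ⊕ (0 ⊗ -1)) ⊕ ((5 ⊗ -4) ⊗ (7 ⊗ -5))) gives -1.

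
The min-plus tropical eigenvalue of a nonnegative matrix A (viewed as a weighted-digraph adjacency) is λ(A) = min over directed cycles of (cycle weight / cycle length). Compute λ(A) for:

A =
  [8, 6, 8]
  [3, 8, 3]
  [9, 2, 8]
λ(A) = 5/2

Enumerate directed cycles and compute their means (weight / length). Sample:
  cycle 0 → 0: weight = 8, length = 1, mean = 8/1 ≈ 8.000
  cycle 1 → 1: weight = 8, length = 1, mean = 8/1 ≈ 8.000
  cycle 2 → 2: weight = 8, length = 1, mean = 8/1 ≈ 8.000
  cycle 0 → 1 → 0: weight = 9, length = 2, mean = 9/2 ≈ 4.500
  cycle 0 → 2 → 0: weight = 17, length = 2, mean = 17/2 ≈ 8.500
  cycle 1 → 0 → 1: weight = 9, length = 2, mean = 9/2 ≈ 4.500
Minimum mean = 2.500, attained e.g. along the cycle 1 → 2 → 1 with weight 5 and length 2. So λ(A) = 5/2 = 5/2.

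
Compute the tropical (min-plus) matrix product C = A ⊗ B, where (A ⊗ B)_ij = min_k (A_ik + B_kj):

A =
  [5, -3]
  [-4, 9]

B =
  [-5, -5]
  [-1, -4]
A ⊗ B =
  [-4, -7]
  [-9, -9]

Apply the min-plus product entry-by-entry:
  C[0][0] = min over k of (A[0][0] + B[0][0] = 5 + -5 = 0, A[0][1] + B[1][0] = -3 + -1 = -4) = -4 (attained at k = 1)
  C[0][1] = min over k of (A[0][0] + B[0][1] = 5 + -5 = 0, A[0][1] + B[1][1] = -3 + -4 = -7) = -7 (attained at k = 1)
  C[1][0] = min over k of (A[1][0] + B[0][0] = -4 + -5 = -9, A[1][1] + B[1][0] = 9 + -1 = 8) = -9 (attained at k = 0)
  C[1][1] = min over k of (A[1][0] + B[0][1] = -4 + -5 = -9, A[1][1] + B[1][1] = 9 + -4 = 5) = -9 (attained at k = 0)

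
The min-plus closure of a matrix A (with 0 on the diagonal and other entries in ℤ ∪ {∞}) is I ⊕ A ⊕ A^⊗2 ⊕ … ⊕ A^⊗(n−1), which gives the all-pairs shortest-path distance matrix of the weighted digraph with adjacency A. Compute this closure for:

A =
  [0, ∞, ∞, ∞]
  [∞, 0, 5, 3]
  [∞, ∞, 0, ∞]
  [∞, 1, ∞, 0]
Closure =
  [0, ∞, ∞, ∞]
  [∞, 0, 5, 3]
  [∞, ∞, 0, ∞]
  [∞, 1, 6, 0]

This is the Floyd-Warshall all-pairs shortest-path computation. For each intermediate vertex k = 0, 1, …, 3, update dist[i][j] ← min(dist[i][j], dist[i][k] + dist[k][j]). The final matrix gives, for each (i, j), the minimum total weight of any directed path from i to j (possibly empty when i = j).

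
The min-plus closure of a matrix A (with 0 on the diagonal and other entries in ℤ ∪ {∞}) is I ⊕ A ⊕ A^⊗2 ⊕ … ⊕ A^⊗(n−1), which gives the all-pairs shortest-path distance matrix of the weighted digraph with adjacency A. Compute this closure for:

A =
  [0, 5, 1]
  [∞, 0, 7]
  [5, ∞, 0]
Closure =
  [0, 5, 1]
  [12, 0, 7]
  [5, 10, 0]

This is the Floyd-Warshall all-pairs shortest-path computation. For each intermediate vertex k = 0, 1, …, 2, update dist[i][j] ← min(dist[i][j], dist[i][k] + dist[k][j]). The final matrix gives, for each (i, j), the minimum total weight of any directed path from i to j (possibly empty when i = j).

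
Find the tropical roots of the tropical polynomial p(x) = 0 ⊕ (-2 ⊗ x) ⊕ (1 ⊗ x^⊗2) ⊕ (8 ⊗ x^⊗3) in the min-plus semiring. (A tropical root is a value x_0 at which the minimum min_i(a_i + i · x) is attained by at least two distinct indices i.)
Roots: {-7, -3, 2}

Each tropical root is a break point of the lower envelope of the lines y = a_i + i · x (there are 4 lines, with slopes 0, 1, ..., 3). Only the lines that attain the minimum somewhere contribute to roots; other lines are dominated. Here the surviving (envelope) indices are i = 3, i = 2, i = 1, i = 0.
Intersections between consecutive envelope lines give the roots: for adjacent envelope indices i < j the intersection is x = (a_i − a_j) / (j − i). Reading off the sorted break points: {-7, -3, 2}.
Verification: at each break x_0, at least two indices attain the minimum of min_i(a_i + i · x_0).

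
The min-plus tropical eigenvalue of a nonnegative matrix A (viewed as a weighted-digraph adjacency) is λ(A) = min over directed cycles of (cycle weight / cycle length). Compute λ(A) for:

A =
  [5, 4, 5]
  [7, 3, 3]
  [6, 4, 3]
λ(A) = 3

Enumerate directed cycles and compute their means (weight / length). Sample:
  cycle 0 → 0: weight = 5, length = 1, mean = 5/1 ≈ 5.000
  cycle 1 → 1: weight = 3, length = 1, mean = 3/1 ≈ 3.000
  cycle 2 → 2: weight = 3, length = 1, mean = 3/1 ≈ 3.000
  cycle 0 → 1 → 0: weight = 11, length = 2, mean = 11/2 ≈ 5.500
  cycle 0 → 2 → 0: weight = 11, length = 2, mean = 11/2 ≈ 5.500
  cycle 1 → 0 → 1: weight = 11, length = 2, mean = 11/2 ≈ 5.500
Minimum mean = 3.000, attained e.g. along the cycle 1 → 1 with weight 3 and length 1. So λ(A) = 3/1 = 3.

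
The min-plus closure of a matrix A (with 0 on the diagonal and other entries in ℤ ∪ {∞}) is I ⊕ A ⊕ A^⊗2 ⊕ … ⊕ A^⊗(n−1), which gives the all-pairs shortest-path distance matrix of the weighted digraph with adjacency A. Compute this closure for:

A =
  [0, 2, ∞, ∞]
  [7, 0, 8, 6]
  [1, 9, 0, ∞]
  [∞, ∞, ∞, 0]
Closure =
  [0, 2, 10, 8]
  [7, 0, 8, 6]
  [1, 3, 0, 9]
  [∞, ∞, ∞, 0]

This is the Floyd-Warshall all-pairs shortest-path computation. For each intermediate vertex k = 0, 1, …, 3, update dist[i][j] ← min(dist[i][j], dist[i][k] + dist[k][j]). The final matrix gives, for each (i, j), the minimum total weight of any directed path from i to j (possibly empty when i = j).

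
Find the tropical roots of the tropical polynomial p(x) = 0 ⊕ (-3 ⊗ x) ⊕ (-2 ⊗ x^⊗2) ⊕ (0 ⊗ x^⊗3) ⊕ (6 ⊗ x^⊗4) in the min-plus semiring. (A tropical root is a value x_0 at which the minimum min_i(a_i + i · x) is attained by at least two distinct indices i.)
Roots: {-6, -2, -1, 3}

Each tropical root is a break point of the lower envelope of the lines y = a_i + i · x (there are 5 lines, with slopes 0, 1, ..., 4). Only the lines that attain the minimum somewhere contribute to roots; other lines are dominated. Here the surviving (envelope) indices are i = 4, i = 3, i = 2, i = 1, i = 0.
Intersections between consecutive envelope lines give the roots: for adjacent envelope indices i < j the intersection is x = (a_i − a_j) / (j − i). Reading off the sorted break points: {-6, -2, -1, 3}.
Verification: at each break x_0, at least two indices attain the minimum of min_i(a_i + i · x_0).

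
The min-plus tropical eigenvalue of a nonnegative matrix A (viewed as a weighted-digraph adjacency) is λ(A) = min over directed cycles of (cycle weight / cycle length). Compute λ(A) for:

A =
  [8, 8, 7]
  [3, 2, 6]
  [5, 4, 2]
λ(A) = 2

Enumerate directed cycles and compute their means (weight / length). Sample:
  cycle 0 → 0: weight = 8, length = 1, mean = 8/1 ≈ 8.000
  cycle 1 → 1: weight = 2, length = 1, mean = 2/1 ≈ 2.000
  cycle 2 → 2: weight = 2, length = 1, mean = 2/1 ≈ 2.000
  cycle 0 → 1 → 0: weight = 11, length = 2, mean = 11/2 ≈ 5.500
  cycle 0 → 2 → 0: weight = 12, length = 2, mean = 12/2 ≈ 6.000
  cycle 1 → 0 → 1: weight = 11, length = 2, mean = 11/2 ≈ 5.500
Minimum mean = 2.000, attained e.g. along the cycle 1 → 1 with weight 2 and length 1. So λ(A) = 2/1 = 2.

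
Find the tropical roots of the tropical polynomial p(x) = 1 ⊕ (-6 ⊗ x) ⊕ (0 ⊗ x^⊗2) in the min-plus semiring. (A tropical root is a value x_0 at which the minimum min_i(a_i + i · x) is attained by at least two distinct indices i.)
Roots: {-6, 7}

Each tropical root is a break point of the lower envelope of the lines y = a_i + i · x (there are 3 lines, with slopes 0, 1, ..., 2). Only the lines that attain the minimum somewhere contribute to roots; other lines are dominated. Here the surviving (envelope) indices are i = 2, i = 1, i = 0.
Intersections between consecutive envelope lines give the roots: for adjacent envelope indices i < j the intersection is x = (a_i − a_j) / (j − i). Reading off the sorted break points: {-6, 7}.
Verification: at each break x_0, at least two indices attain the minimum of min_i(a_i + i · x_0).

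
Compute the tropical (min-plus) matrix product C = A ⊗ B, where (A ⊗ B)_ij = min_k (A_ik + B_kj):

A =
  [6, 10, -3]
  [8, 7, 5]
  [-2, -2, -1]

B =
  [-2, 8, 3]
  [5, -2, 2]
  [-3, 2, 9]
A ⊗ B =
  [-6, -1, 6]
  [2, 5, 9]
  [-4, -4, 0]

Apply the min-plus product entry-by-entry:
  C[0][0] = min over k of (A[0][0] + B[0][0] = 6 + -2 = 4, A[0][1] + B[1][0] = 10 + 5 = 15, A[0][2] + B[2][0] = -3 + -3 = -6) = -6 (attained at k = 2)
  C[0][1] = min over k of (A[0][0] + B[0][1] = 6 + 8 = 14, A[0][1] + B[1][1] = 10 + -2 = 8, A[0][2] + B[2][1] = -3 + 2 = -1) = -1 (attained at k = 2)
  C[0][2] = min over k of (A[0][0] + B[0][2] = 6 + 3 = 9, A[0][1] + B[1][2] = 10 + 2 = 12, A[0][2] + B[2][2] = -3 + 9 = 6) = 6 (attained at k = 2)
  C[1][0] = min over k of (A[1][0] + B[0][0] = 8 + -2 = 6, A[1][1] + B[1][0] = 7 + 5 = 12, A[1][2] + B[2][0] = 5 + -3 = 2) = 2 (attained at k = 2)
  C[1][1] = min over k of (A[1][0] + B[0][1] = 8 + 8 = 16, A[1][1] + B[1][1] = 7 + -2 = 5, A[1][2] + B[2][1] = 5 + 2 = 7) = 5 (attained at k = 1)
  C[1][2] = min over k of (A[1][0] + B[0][2] = 8 + 3 = 11, A[1][1] + B[1][2] = 7 + 2 = 9, A[1][2] + B[2][2] = 5 + 9 = 14) = 9 (attained at k = 1)
  C[2][0] = min over k of (A[2][0] + B[0][0] = -2 + -2 = -4, A[2][1] + B[1][0] = -2 + 5 = 3, A[2][2] + B[2][0] = -1 + -3 = -4) = -4 (attained at k = 0)
  C[2][1] = min over k of (A[2][0] + B[0][1] = -2 + 8 = 6, A[2][1] + B[1][1] = -2 + -2 = -4, A[2][2] + B[2][1] = -1 + 2 = 1) = -4 (attained at k = 1)
  C[2][2] = min over k of (A[2][0] + B[0][2] = -2 + 3 = 1, A[2][1] + B[1][2] = -2 + 2 = 0, A[2][2] + B[2][2] = -1 + 9 = 8) = 0 (attained at k = 1)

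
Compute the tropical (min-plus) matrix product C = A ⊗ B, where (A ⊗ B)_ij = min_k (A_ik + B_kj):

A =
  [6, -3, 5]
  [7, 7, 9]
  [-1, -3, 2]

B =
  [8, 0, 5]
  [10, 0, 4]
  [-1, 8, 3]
A ⊗ B =
  [4, -3, 1]
  [8, 7, 11]
  [1, -3, 1]

Apply the min-plus product entry-by-entry:
  C[0][0] = min over k of (A[0][0] + B[0][0] = 6 + 8 = 14, A[0][1] + B[1][0] = -3 + 10 = 7, A[0][2] + B[2][0] = 5 + -1 = 4) = 4 (attained at k = 2)
  C[0][1] = min over k of (A[0][0] + B[0][1] = 6 + 0 = 6, A[0][1] + B[1][1] = -3 + 0 = -3, A[0][2] + B[2][1] = 5 + 8 = 13) = -3 (attained at k = 1)
  C[0][2] = min over k of (A[0][0] + B[0][2] = 6 + 5 = 11, A[0][1] + B[1][2] = -3 + 4 = 1, A[0][2] + B[2][2] = 5 + 3 = 8) = 1 (attained at k = 1)
  C[1][0] = min over k of (A[1][0] + B[0][0] = 7 + 8 = 15, A[1][1] + B[1][0] = 7 + 10 = 17, A[1][2] + B[2][0] = 9 + -1 = 8) = 8 (attained at k = 2)
  C[1][1] = min over k of (A[1][0] + B[0][1] = 7 + 0 = 7, A[1][1] + B[1][1] = 7 + 0 = 7, A[1][2] + B[2][1] = 9 + 8 = 17) = 7 (attained at k = 0)
  C[1][2] = min over k of (A[1][0] + B[0][2] = 7 + 5 = 12, A[1][1] + B[1][2] = 7 + 4 = 11, A[1][2] + B[2][2] = 9 + 3 = 12) = 11 (attained at k = 1)
  C[2][0] = min over k of (A[2][0] + B[0][0] = -1 + 8 = 7, A[2][1] + B[1][0] = -3 + 10 = 7, A[2][2] + B[2][0] = 2 + -1 = 1) = 1 (attained at k = 2)
  C[2][1] = min over k of (A[2][0] + B[0][1] = -1 + 0 = -1, A[2][1] + B[1][1] = -3 + 0 = -3, A[2][2] + B[2][1] = 2 + 8 = 10) = -3 (attained at k = 1)
  C[2][2] = min over k of (A[2][0] + B[0][2] = -1 + 5 = 4, A[2][1] + B[1][2] = -3 + 4 = 1, A[2][2] + B[2][2] = 2 + 3 = 5) = 1 (attained at k = 1)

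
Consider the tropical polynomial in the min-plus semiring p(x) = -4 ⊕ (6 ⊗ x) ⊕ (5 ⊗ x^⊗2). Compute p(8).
p(8) = -4

A tropical monomial a ⊗ x^⊗i evaluates to a + i · x. Evaluating each term at x = 8:
  Term 0 contributes -4 + 0 · 8 = -4
  Term 1 contributes 6 + 1 · 8 = 14
  Term 2 contributes 5 + 2 · 8 = 21
p(8) = ⊕ of these = min[-4, 14, 21] = -4.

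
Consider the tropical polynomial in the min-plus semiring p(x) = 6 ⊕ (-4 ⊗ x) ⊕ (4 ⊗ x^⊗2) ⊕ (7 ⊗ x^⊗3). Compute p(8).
p(8) = 4

A tropical monomial a ⊗ x^⊗i evaluates to a + i · x. Evaluating each term at x = 8:
  Term 0 contributes 6 + 0 · 8 = 6
  Term 1 contributes -4 + 1 · 8 = 4
  Term 2 contributes 4 + 2 · 8 = 20
  Term 3 contributes 7 + 3 · 8 = 31
p(8) = ⊕ of these = min[6, 4, 20, 31] = 4.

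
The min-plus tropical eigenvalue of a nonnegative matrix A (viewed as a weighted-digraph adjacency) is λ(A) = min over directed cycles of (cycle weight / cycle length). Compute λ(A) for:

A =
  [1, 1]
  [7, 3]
λ(A) = 1

Enumerate directed cycles and compute their means (weight / length). Sample:
  cycle 0 → 0: weight = 1, length = 1, mean = 1/1 ≈ 1.000
  cycle 1 → 1: weight = 3, length = 1, mean = 3/1 ≈ 3.000
  cycle 0 → 1 → 0: weight = 8, length = 2, mean = 8/2 ≈ 4.000
  cycle 1 → 0 → 1: weight = 8, length = 2, mean = 8/2 ≈ 4.000
Minimum mean = 1.000, attained e.g. along the cycle 0 → 0 with weight 1 and length 1. So λ(A) = 1/1 = 1.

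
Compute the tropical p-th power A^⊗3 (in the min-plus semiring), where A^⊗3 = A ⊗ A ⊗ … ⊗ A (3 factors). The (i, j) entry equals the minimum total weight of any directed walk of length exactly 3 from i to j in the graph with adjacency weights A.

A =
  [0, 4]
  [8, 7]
A^⊗3 =
  [0, 4]
  [8, 12]

Each entry (A^⊗3)_ij equals the minimum over all length-3 walks i = v_0 → v_1 → … → v_3 = j of Σ_t A[v_t][v_{t+1}]. For example, for (i, j) = (0, 1) we minimise over 4 possible intermediate vertex sequences; the minimum is 4, attained along the walk 0 → 0 → 0 → 1.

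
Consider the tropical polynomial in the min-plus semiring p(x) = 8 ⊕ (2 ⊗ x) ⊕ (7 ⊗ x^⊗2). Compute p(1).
p(1) = 3

A tropical monomial a ⊗ x^⊗i evaluates to a + i · x. Evaluating each term at x = 1:
  Term 0 contributes 8 + 0 · 1 = 8
  Term 1 contributes 2 + 1 · 1 = 3
  Term 2 contributes 7 + 2 · 1 = 9
p(1) = ⊕ of these = min[8, 3, 9] = 3.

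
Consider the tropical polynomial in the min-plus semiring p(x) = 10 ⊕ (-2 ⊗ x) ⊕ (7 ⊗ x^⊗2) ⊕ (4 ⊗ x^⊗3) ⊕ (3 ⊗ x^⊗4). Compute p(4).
p(4) = 2

A tropical monomial a ⊗ x^⊗i evaluates to a + i · x. Evaluating each term at x = 4:
  Term 0 contributes 10 + 0 · 4 = 10
  Term 1 contributes -2 + 1 · 4 = 2
  Term 2 contributes 7 + 2 · 4 = 15
  Term 3 contributes 4 + 3 · 4 = 16
  Term 4 contributes 3 + 4 · 4 = 19
p(4) = ⊕ of these = min[10, 2, 15, 16, 19] = 2.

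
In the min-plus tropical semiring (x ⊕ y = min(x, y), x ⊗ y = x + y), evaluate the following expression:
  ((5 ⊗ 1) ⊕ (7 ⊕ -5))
((5 ⊗ 1) ⊕ (7 ⊕ -5)) = -5

Expand innermost to outermost. Recall ⊕ takes the minimum of its arguments and ⊗ takes their sum. Working out the expression ((5 ⊗ 1) ⊕ (7 ⊕ -5)) gives -5.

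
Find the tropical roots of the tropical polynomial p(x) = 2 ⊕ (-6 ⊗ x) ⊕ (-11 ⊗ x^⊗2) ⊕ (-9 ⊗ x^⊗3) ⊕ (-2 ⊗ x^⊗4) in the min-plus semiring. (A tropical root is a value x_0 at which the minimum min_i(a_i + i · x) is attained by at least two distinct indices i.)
Roots: {-7, -2, 5, 8}

Each tropical root is a break point of the lower envelope of the lines y = a_i + i · x (there are 5 lines, with slopes 0, 1, ..., 4). Only the lines that attain the minimum somewhere contribute to roots; other lines are dominated. Here the surviving (envelope) indices are i = 4, i = 3, i = 2, i = 1, i = 0.
Intersections between consecutive envelope lines give the roots: for adjacent envelope indices i < j the intersection is x = (a_i − a_j) / (j − i). Reading off the sorted break points: {-7, -2, 5, 8}.
Verification: at each break x_0, at least two indices attain the minimum of min_i(a_i + i · x_0).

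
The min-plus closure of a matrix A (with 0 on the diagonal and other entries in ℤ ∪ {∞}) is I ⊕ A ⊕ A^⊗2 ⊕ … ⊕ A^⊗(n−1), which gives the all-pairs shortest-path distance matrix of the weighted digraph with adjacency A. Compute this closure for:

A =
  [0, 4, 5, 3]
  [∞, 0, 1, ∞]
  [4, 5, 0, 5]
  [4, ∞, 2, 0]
Closure =
  [0, 4, 5, 3]
  [5, 0, 1, 6]
  [4, 5, 0, 5]
  [4, 7, 2, 0]

This is the Floyd-Warshall all-pairs shortest-path computation. For each intermediate vertex k = 0, 1, …, 3, update dist[i][j] ← min(dist[i][j], dist[i][k] + dist[k][j]). The final matrix gives, for each (i, j), the minimum total weight of any directed path from i to j (possibly empty when i = j).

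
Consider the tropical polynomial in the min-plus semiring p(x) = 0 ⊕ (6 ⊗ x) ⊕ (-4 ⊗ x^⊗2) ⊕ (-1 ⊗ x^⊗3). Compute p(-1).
p(-1) = -6

A tropical monomial a ⊗ x^⊗i evaluates to a + i · x. Evaluating each term at x = -1:
  Term 0 contributes 0 + 0 · -1 = 0
  Term 1 contributes 6 + 1 · -1 = 5
  Term 2 contributes -4 + 2 · -1 = -6
  Term 3 contributes -1 + 3 · -1 = -4
p(-1) = ⊕ of these = min[0, 5, -6, -4] = -6.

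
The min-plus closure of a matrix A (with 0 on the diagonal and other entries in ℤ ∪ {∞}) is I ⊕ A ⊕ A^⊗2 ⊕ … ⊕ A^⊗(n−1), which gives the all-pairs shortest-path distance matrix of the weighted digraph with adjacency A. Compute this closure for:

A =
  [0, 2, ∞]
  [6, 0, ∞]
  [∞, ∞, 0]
Closure =
  [0, 2, ∞]
  [6, 0, ∞]
  [∞, ∞, 0]

This is the Floyd-Warshall all-pairs shortest-path computation. For each intermediate vertex k = 0, 1, …, 2, update dist[i][j] ← min(dist[i][j], dist[i][k] + dist[k][j]). The final matrix gives, for each (i, j), the minimum total weight of any directed path from i to j (possibly empty when i = j).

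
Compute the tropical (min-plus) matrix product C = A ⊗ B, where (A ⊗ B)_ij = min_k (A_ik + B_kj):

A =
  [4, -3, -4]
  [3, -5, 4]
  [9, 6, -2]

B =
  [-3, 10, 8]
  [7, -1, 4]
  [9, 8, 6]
A ⊗ B =
  [1, -4, 1]
  [0, -6, -1]
  [6, 5, 4]

Apply the min-plus product entry-by-entry:
  C[0][0] = min over k of (A[0][0] + B[0][0] = 4 + -3 = 1, A[0][1] + B[1][0] = -3 + 7 = 4, A[0][2] + B[2][0] = -4 + 9 = 5) = 1 (attained at k = 0)
  C[0][1] = min over k of (A[0][0] + B[0][1] = 4 + 10 = 14, A[0][1] + B[1][1] = -3 + -1 = -4, A[0][2] + B[2][1] = -4 + 8 = 4) = -4 (attained at k = 1)
  C[0][2] = min over k of (A[0][0] + B[0][2] = 4 + 8 = 12, A[0][1] + B[1][2] = -3 + 4 = 1, A[0][2] + B[2][2] = -4 + 6 = 2) = 1 (attained at k = 1)
  C[1][0] = min over k of (A[1][0] + B[0][0] = 3 + -3 = 0, A[1][1] + B[1][0] = -5 + 7 = 2, A[1][2] + B[2][0] = 4 + 9 = 13) = 0 (attained at k = 0)
  C[1][1] = min over k of (A[1][0] + B[0][1] = 3 + 10 = 13, A[1][1] + B[1][1] = -5 + -1 = -6, A[1][2] + B[2][1] = 4 + 8 = 12) = -6 (attained at k = 1)
  C[1][2] = min over k of (A[1][0] + B[0][2] = 3 + 8 = 11, A[1][1] + B[1][2] = -5 + 4 = -1, A[1][2] + B[2][2] = 4 + 6 = 10) = -1 (attained at k = 1)
  C[2][0] = min over k of (A[2][0] + B[0][0] = 9 + -3 = 6, A[2][1] + B[1][0] = 6 + 7 = 13, A[2][2] + B[2][0] = -2 + 9 = 7) = 6 (attained at k = 0)
  C[2][1] = min over k of (A[2][0] + B[0][1] = 9 + 10 = 19, A[2][1] + B[1][1] = 6 + -1 = 5, A[2][2] + B[2][1] = -2 + 8 = 6) = 5 (attained at k = 1)
  C[2][2] = min over k of (A[2][0] + B[0][2] = 9 + 8 = 17, A[2][1] + B[1][2] = 6 + 4 = 10, A[2][2] + B[2][2] = -2 + 6 = 4) = 4 (attained at k = 2)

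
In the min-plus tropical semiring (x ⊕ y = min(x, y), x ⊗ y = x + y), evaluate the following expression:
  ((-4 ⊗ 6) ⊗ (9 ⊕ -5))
((-4 ⊗ 6) ⊗ (9 ⊕ -5)) = -3

Expand innermost to outermost. Recall ⊕ takes the minimum of its arguments and ⊗ takes their sum. Working out the expression ((-4 ⊗ 6) ⊗ (9 ⊕ -5)) gives -3.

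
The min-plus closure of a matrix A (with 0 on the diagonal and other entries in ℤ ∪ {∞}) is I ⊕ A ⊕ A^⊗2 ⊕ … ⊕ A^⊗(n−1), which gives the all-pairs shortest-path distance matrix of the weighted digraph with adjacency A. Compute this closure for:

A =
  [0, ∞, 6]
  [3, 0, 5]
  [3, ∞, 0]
Closure =
  [0, ∞, 6]
  [3, 0, 5]
  [3, ∞, 0]

This is the Floyd-Warshall all-pairs shortest-path computation. For each intermediate vertex k = 0, 1, …, 2, update dist[i][j] ← min(dist[i][j], dist[i][k] + dist[k][j]). The final matrix gives, for each (i, j), the minimum total weight of any directed path from i to j (possibly empty when i = j).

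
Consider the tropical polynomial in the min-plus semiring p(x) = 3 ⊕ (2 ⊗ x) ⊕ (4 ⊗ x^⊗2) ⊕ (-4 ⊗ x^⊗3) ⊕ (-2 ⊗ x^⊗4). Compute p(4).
p(4) = 3

A tropical monomial a ⊗ x^⊗i evaluates to a + i · x. Evaluating each term at x = 4:
  Term 0 contributes 3 + 0 · 4 = 3
  Term 1 contributes 2 + 1 · 4 = 6
  Term 2 contributes 4 + 2 · 4 = 12
  Term 3 contributes -4 + 3 · 4 = 8
  Term 4 contributes -2 + 4 · 4 = 14
p(4) = ⊕ of these = min[3, 6, 12, 8, 14] = 3.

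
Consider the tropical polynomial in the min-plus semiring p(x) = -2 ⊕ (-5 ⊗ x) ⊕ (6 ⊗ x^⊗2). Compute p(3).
p(3) = -2

A tropical monomial a ⊗ x^⊗i evaluates to a + i · x. Evaluating each term at x = 3:
  Term 0 contributes -2 + 0 · 3 = -2
  Term 1 contributes -5 + 1 · 3 = -2
  Term 2 contributes 6 + 2 · 3 = 12
p(3) = ⊕ of these = min[-2, -2, 12] = -2.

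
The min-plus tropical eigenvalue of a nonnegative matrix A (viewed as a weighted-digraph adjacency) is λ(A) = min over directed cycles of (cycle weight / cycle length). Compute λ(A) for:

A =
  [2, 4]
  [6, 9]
λ(A) = 2

Enumerate directed cycles and compute their means (weight / length). Sample:
  cycle 0 → 0: weight = 2, length = 1, mean = 2/1 ≈ 2.000
  cycle 1 → 1: weight = 9, length = 1, mean = 9/1 ≈ 9.000
  cycle 0 → 1 → 0: weight = 10, length = 2, mean = 10/2 ≈ 5.000
  cycle 1 → 0 → 1: weight = 10, length = 2, mean = 10/2 ≈ 5.000
Minimum mean = 2.000, attained e.g. along the cycle 0 → 0 with weight 2 and length 1. So λ(A) = 2/1 = 2.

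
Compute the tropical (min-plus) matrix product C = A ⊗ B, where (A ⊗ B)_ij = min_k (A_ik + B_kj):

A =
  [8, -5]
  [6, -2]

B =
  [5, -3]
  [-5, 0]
A ⊗ B =
  [-10, -5]
  [-7, -2]

Apply the min-plus product entry-by-entry:
  C[0][0] = min over k of (A[0][0] + B[0][0] = 8 + 5 = 13, A[0][1] + B[1][0] = -5 + -5 = -10) = -10 (attained at k = 1)
  C[0][1] = min over k of (A[0][0] + B[0][1] = 8 + -3 = 5, A[0][1] + B[1][1] = -5 + 0 = -5) = -5 (attained at k = 1)
  C[1][0] = min over k of (A[1][0] + B[0][0] = 6 + 5 = 11, A[1][1] + B[1][0] = -2 + -5 = -7) = -7 (attained at k = 1)
  C[1][1] = min over k of (A[1][0] + B[0][1] = 6 + -3 = 3, A[1][1] + B[1][1] = -2 + 0 = -2) = -2 (attained at k = 1)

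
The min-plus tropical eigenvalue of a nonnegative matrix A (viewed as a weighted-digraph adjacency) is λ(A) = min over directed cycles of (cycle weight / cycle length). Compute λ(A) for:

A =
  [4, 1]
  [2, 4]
λ(A) = 3/2

Enumerate directed cycles and compute their means (weight / length). Sample:
  cycle 0 → 0: weight = 4, length = 1, mean = 4/1 ≈ 4.000
  cycle 1 → 1: weight = 4, length = 1, mean = 4/1 ≈ 4.000
  cycle 0 → 1 → 0: weight = 3, length = 2, mean = 3/2 ≈ 1.500
  cycle 1 → 0 → 1: weight = 3, length = 2, mean = 3/2 ≈ 1.500
Minimum mean = 1.500, attained e.g. along the cycle 0 → 1 → 0 with weight 3 and length 2. So λ(A) = 3/2 = 3/2.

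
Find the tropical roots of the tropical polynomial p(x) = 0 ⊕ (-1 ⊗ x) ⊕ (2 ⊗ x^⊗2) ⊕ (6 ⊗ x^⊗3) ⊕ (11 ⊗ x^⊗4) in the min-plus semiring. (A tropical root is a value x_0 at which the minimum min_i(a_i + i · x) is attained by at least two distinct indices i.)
Roots: {-5, -4, -3, 1}

Each tropical root is a break point of the lower envelope of the lines y = a_i + i · x (there are 5 lines, with slopes 0, 1, ..., 4). Only the lines that attain the minimum somewhere contribute to roots; other lines are dominated. Here the surviving (envelope) indices are i = 4, i = 3, i = 2, i = 1, i = 0.
Intersections between consecutive envelope lines give the roots: for adjacent envelope indices i < j the intersection is x = (a_i − a_j) / (j − i). Reading off the sorted break points: {-5, -4, -3, 1}.
Verification: at each break x_0, at least two indices attain the minimum of min_i(a_i + i · x_0).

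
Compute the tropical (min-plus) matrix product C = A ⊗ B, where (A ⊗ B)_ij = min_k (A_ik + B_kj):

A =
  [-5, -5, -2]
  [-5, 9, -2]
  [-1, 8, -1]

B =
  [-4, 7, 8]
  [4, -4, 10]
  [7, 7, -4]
A ⊗ B =
  [-9, -9, -6]
  [-9, 2, -6]
  [-5, 4, -5]

Apply the min-plus product entry-by-entry:
  C[0][0] = min over k of (A[0][0] + B[0][0] = -5 + -4 = -9, A[0][1] + B[1][0] = -5 + 4 = -1, A[0][2] + B[2][0] = -2 + 7 = 5) = -9 (attained at k = 0)
  C[0][1] = min over k of (A[0][0] + B[0][1] = -5 + 7 = 2, A[0][1] + B[1][1] = -5 + -4 = -9, A[0][2] + B[2][1] = -2 + 7 = 5) = -9 (attained at k = 1)
  C[0][2] = min over k of (A[0][0] + B[0][2] = -5 + 8 = 3, A[0][1] + B[1][2] = -5 + 10 = 5, A[0][2] + B[2][2] = -2 + -4 = -6) = -6 (attained at k = 2)
  C[1][0] = min over k of (A[1][0] + B[0][0] = -5 + -4 = -9, A[1][1] + B[1][0] = 9 + 4 = 13, A[1][2] + B[2][0] = -2 + 7 = 5) = -9 (attained at k = 0)
  C[1][1] = min over k of (A[1][0] + B[0][1] = -5 + 7 = 2, A[1][1] + B[1][1] = 9 + -4 = 5, A[1][2] + B[2][1] = -2 + 7 = 5) = 2 (attained at k = 0)
  C[1][2] = min over k of (A[1][0] + B[0][2] = -5 + 8 = 3, A[1][1] + B[1][2] = 9 + 10 = 19, A[1][2] + B[2][2] = -2 + -4 = -6) = -6 (attained at k = 2)
  C[2][0] = min over k of (A[2][0] + B[0][0] = -1 + -4 = -5, A[2][1] + B[1][0] = 8 + 4 = 12, A[2][2] + B[2][0] = -1 + 7 = 6) = -5 (attained at k = 0)
  C[2][1] = min over k of (A[2][0] + B[0][1] = -1 + 7 = 6, A[2][1] + B[1][1] = 8 + -4 = 4, A[2][2] + B[2][1] = -1 + 7 = 6) = 4 (attained at k = 1)
  C[2][2] = min over k of (A[2][0] + B[0][2] = -1 + 8 = 7, A[2][1] + B[1][2] = 8 + 10 = 18, A[2][2] + B[2][2] = -1 + -4 = -5) = -5 (attained at k = 2)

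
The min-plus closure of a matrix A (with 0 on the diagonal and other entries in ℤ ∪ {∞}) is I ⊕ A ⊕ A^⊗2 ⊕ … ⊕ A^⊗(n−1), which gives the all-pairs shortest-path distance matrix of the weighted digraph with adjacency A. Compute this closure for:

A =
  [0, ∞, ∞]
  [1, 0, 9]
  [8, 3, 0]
Closure =
  [0, ∞, ∞]
  [1, 0, 9]
  [4, 3, 0]

This is the Floyd-Warshall all-pairs shortest-path computation. For each intermediate vertex k = 0, 1, …, 2, update dist[i][j] ← min(dist[i][j], dist[i][k] + dist[k][j]). The final matrix gives, for each (i, j), the minimum total weight of any directed path from i to j (possibly empty when i = j).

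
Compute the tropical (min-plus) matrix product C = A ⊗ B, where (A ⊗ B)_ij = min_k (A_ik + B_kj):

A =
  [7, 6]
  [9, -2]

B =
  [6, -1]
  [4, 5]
A ⊗ B =
  [10, 6]
  [2, 3]

Apply the min-plus product entry-by-entry:
  C[0][0] = min over k of (A[0][0] + B[0][0] = 7 + 6 = 13, A[0][1] + B[1][0] = 6 + 4 = 10) = 10 (attained at k = 1)
  C[0][1] = min over k of (A[0][0] + B[0][1] = 7 + -1 = 6, A[0][1] + B[1][1] = 6 + 5 = 11) = 6 (attained at k = 0)
  C[1][0] = min over k of (A[1][0] + B[0][0] = 9 + 6 = 15, A[1][1] + B[1][0] = -2 + 4 = 2) = 2 (attained at k = 1)
  C[1][1] = min over k of (A[1][0] + B[0][1] = 9 + -1 = 8, A[1][1] + B[1][1] = -2 + 5 = 3) = 3 (attained at k = 1)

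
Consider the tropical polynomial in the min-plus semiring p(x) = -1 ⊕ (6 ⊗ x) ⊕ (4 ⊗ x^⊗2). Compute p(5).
p(5) = -1

A tropical monomial a ⊗ x^⊗i evaluates to a + i · x. Evaluating each term at x = 5:
  Term 0 contributes -1 + 0 · 5 = -1
  Term 1 contributes 6 + 1 · 5 = 11
  Term 2 contributes 4 + 2 · 5 = 14
p(5) = ⊕ of these = min[-1, 11, 14] = -1.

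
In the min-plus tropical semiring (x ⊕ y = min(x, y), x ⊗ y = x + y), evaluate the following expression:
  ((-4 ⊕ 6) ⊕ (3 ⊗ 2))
((-4 ⊕ 6) ⊕ (3 ⊗ 2)) = -4

Expand innermost to outermost. Recall ⊕ takes the minimum of its arguments and ⊗ takes their sum. Working out the expression ((-4 ⊕ 6) ⊕ (3 ⊗ 2)) gives -4.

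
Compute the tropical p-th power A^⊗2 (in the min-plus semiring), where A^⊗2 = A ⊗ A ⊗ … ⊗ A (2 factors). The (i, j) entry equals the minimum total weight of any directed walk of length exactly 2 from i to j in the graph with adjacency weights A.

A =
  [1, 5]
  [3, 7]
A^⊗2 =
  [2, 6]
  [4, 8]

Each entry (A^⊗2)_ij equals the minimum over all length-2 walks i = v_0 → v_1 → … → v_2 = j of Σ_t A[v_t][v_{t+1}]. For example, for (i, j) = (0, 1) we minimise over 2 possible intermediate vertex sequences; the minimum is 6, attained along the walk 0 → 0 → 1.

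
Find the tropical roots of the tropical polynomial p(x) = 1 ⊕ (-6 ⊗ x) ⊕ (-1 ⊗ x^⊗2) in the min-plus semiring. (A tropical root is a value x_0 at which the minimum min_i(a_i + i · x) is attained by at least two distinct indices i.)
Roots: {-5, 7}

Each tropical root is a break point of the lower envelope of the lines y = a_i + i · x (there are 3 lines, with slopes 0, 1, ..., 2). Only the lines that attain the minimum somewhere contribute to roots; other lines are dominated. Here the surviving (envelope) indices are i = 2, i = 1, i = 0.
Intersections between consecutive envelope lines give the roots: for adjacent envelope indices i < j the intersection is x = (a_i − a_j) / (j − i). Reading off the sorted break points: {-5, 7}.
Verification: at each break x_0, at least two indices attain the minimum of min_i(a_i + i · x_0).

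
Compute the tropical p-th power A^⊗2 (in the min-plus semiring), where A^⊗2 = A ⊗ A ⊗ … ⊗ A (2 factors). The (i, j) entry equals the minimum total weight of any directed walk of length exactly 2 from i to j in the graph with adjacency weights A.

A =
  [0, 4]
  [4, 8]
A^⊗2 =
  [0, 4]
  [4, 8]

Each entry (A^⊗2)_ij equals the minimum over all length-2 walks i = v_0 → v_1 → … → v_2 = j of Σ_t A[v_t][v_{t+1}]. For example, for (i, j) = (0, 1) we minimise over 2 possible intermediate vertex sequences; the minimum is 4, attained along the walk 0 → 0 → 1.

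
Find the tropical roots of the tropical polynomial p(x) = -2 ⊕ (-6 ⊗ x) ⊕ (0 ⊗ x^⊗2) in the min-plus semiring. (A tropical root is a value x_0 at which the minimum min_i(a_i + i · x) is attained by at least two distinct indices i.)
Roots: {-6, 4}

Each tropical root is a break point of the lower envelope of the lines y = a_i + i · x (there are 3 lines, with slopes 0, 1, ..., 2). Only the lines that attain the minimum somewhere contribute to roots; other lines are dominated. Here the surviving (envelope) indices are i = 2, i = 1, i = 0.
Intersections between consecutive envelope lines give the roots: for adjacent envelope indices i < j the intersection is x = (a_i − a_j) / (j − i). Reading off the sorted break points: {-6, 4}.
Verification: at each break x_0, at least two indices attain the minimum of min_i(a_i + i · x_0).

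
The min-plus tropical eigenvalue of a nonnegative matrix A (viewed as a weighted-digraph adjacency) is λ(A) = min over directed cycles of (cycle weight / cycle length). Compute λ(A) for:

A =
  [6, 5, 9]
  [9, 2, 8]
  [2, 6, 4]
λ(A) = 2

Enumerate directed cycles and compute their means (weight / length). Sample:
  cycle 0 → 0: weight = 6, length = 1, mean = 6/1 ≈ 6.000
  cycle 1 → 1: weight = 2, length = 1, mean = 2/1 ≈ 2.000
  cycle 2 → 2: weight = 4, length = 1, mean = 4/1 ≈ 4.000
  cycle 0 → 1 → 0: weight = 14, length = 2, mean = 14/2 ≈ 7.000
  cycle 0 → 2 → 0: weight = 11, length = 2, mean = 11/2 ≈ 5.500
  cycle 1 → 0 → 1: weight = 14, length = 2, mean = 14/2 ≈ 7.000
Minimum mean = 2.000, attained e.g. along the cycle 1 → 1 with weight 2 and length 1. So λ(A) = 2/1 = 2.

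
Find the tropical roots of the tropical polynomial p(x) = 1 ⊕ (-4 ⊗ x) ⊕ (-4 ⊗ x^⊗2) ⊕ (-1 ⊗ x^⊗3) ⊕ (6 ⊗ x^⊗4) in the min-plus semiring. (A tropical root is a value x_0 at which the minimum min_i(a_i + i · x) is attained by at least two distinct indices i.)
Roots: {-7, -3, 0, 5}

Each tropical root is a break point of the lower envelope of the lines y = a_i + i · x (there are 5 lines, with slopes 0, 1, ..., 4). Only the lines that attain the minimum somewhere contribute to roots; other lines are dominated. Here the surviving (envelope) indices are i = 4, i = 3, i = 2, i = 1, i = 0.
Intersections between consecutive envelope lines give the roots: for adjacent envelope indices i < j the intersection is x = (a_i − a_j) / (j − i). Reading off the sorted break points: {-7, -3, 0, 5}.
Verification: at each break x_0, at least two indices attain the minimum of min_i(a_i + i · x_0).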